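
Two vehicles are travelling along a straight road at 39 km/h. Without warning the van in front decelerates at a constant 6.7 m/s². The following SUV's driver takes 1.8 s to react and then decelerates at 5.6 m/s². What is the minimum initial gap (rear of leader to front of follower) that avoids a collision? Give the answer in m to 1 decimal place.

39 km/h ÷ 3.6 = 10.8333 m/s.
Leader travels v²/(2a_L) = 117.360 / 13.400 = 8.758 m before stopping.
Follower covers v·t_r = 10.8333 × 1.8 = 19.500 m while reacting, then v²/(2a_F) = 117.360 / 11.200 = 10.479 m while braking, for a total of 19.500 + 10.479 = 29.979 m.
Since a_F ≤ a_L and the follower starts braking later, the follower is never slower than the leader, so the closest approach is when both have stopped.
Minimum gap = 29.979 − 8.758 = 21.221 m.

Minimum gap ≈ 21.2 m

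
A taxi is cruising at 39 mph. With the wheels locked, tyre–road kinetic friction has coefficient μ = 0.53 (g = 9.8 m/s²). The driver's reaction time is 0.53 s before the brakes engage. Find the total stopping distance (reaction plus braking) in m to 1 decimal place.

Total stopping distance ≈ 38.5 m

39 mph × 0.44704 = 17.4346 m/s.
a = μg = 0.53 × 9.8 = 5.194 m/s².
Reaction distance = v·t_r = 17.4346 × 0.53 = 9.240 m.
Braking distance = v²/(2a) = 17.4346² / (2 × 5.194) = 303.965 / 10.388 = 29.261 m.
Total = 9.240 + 29.261 = 38.501 m.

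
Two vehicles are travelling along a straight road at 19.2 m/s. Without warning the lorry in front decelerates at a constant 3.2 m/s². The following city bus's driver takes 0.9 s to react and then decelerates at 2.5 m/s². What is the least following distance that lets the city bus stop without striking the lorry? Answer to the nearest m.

Minimum gap ≈ 33 m

Leader travels v²/(2a_L) = 368.640 / 6.400 = 57.600 m before stopping.
Follower covers v·t_r = 19.2000 × 0.9 = 17.280 m while reacting, then v²/(2a_F) = 368.640 / 5.000 = 73.728 m while braking, for a total of 17.280 + 73.728 = 91.008 m.
Since a_F ≤ a_L and the follower starts braking later, the follower is never slower than the leader, so the closest approach is when both have stopped.
Minimum gap = 91.008 − 57.600 = 33.408 m.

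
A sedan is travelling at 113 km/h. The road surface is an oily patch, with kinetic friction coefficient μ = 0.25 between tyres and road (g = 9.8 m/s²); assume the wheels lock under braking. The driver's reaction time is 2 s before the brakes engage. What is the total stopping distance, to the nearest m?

113 km/h ÷ 3.6 = 31.3889 m/s.
a = μg = 0.25 × 9.8 = 2.450 m/s².
Reaction distance = v·t_r = 31.3889 × 2 = 62.778 m.
Braking distance = v²/(2a) = 31.3889² / (2 × 2.450) = 985.263 / 4.900 = 201.074 m.
Total = 62.778 + 201.074 = 263.852 m.

Total stopping distance ≈ 264 m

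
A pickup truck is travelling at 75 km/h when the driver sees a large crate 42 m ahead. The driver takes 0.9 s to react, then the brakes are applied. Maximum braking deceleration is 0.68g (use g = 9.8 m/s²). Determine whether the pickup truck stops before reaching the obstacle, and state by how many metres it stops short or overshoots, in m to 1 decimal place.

No — it overshoots by 9.3 m

75 km/h ÷ 3.6 = 20.8333 m/s.
a = 0.68 × 9.8 = 6.664 m/s².
Reaction distance = 20.8333 × 0.9 = 18.750 m.
Braking distance = v²/(2a) = 434.026 / 13.328 = 32.565 m.
Total stopping distance = 18.750 + 32.565 = 51.315 m, vs 42 m available — it cannot stop in time and overshoots by 51.315 − 42 = 9.315 m.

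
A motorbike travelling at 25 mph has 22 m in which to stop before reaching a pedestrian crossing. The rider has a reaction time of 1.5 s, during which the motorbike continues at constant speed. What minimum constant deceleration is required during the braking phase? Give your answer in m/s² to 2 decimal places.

25 mph × 0.44704 = 11.1760 m/s.
Distance covered during reaction = 11.1760 × 1.5 = 16.764 m.
Distance available for braking: 22 − 16.764 = 5.236 m.
v² = 2a·d ⇒ a = v²/(2d) = 11.1760² / (2 × 5.236) = 124.903 / 10.472 = 11.9273 m/s².

Required deceleration ≈ 11.93 m/s²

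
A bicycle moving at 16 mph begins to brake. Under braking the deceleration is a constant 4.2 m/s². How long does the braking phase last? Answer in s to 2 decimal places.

16 mph × 0.44704 = 7.1526 m/s.
Braking time = v/a = 7.1526 / 4.200 = 1.703 s.

Braking time ≈ 1.70 s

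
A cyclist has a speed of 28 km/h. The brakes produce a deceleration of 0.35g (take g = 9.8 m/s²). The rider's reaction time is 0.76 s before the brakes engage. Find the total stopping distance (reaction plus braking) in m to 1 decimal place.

28 km/h ÷ 3.6 = 7.7778 m/s.
a = 0.35 × 9.8 = 3.430 m/s².
Reaction distance = v·t_r = 7.7778 × 0.76 = 5.911 m.
Braking distance = v²/(2a) = 7.7778² / (2 × 3.430) = 60.494 / 6.860 = 8.818 m.
Total = 5.911 + 8.818 = 14.729 m.

Total stopping distance ≈ 14.7 m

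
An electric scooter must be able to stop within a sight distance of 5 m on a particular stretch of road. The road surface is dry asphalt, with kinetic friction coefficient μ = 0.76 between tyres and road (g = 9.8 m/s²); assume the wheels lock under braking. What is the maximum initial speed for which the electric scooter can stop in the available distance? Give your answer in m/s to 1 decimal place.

a = μg = 0.76 × 9.8 = 7.448 m/s².
v²/(2a) = d ⇒ v = √(2 × 7.448 × 5) = √74.48 = 8.6302 m/s.

Maximum speed ≈ 8.6 m/s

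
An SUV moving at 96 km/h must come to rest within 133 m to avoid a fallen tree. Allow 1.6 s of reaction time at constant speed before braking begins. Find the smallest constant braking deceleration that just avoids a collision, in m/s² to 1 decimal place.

Required deceleration ≈ 3.9 m/s²

96 km/h ÷ 3.6 = 26.6667 m/s.
Distance covered during reaction = 26.6667 × 1.6 = 42.667 m.
Distance available for braking: 133 − 42.667 = 90.333 m.
v² = 2a·d ⇒ a = v²/(2d) = 26.6667² / (2 × 90.333) = 711.113 / 180.666 = 3.9361 m/s².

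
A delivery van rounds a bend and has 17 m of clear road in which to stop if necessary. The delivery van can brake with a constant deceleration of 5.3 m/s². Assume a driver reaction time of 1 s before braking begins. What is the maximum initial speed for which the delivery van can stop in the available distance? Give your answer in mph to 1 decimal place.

Stopping distance: v·t_r + v²/(2a) = 17 with t_r = 1 s and a = 5.300 m/s².
So v² + 10.600 v − 180.20 = 0.
Positive root: v = −a·t_r + √((a·t_r)² + 2a·d) = −5.300 + √(28.090 + 180.20) = 9.1323 m/s.
9.1323 m/s ÷ 0.44704 = 20.428 mph.

Maximum speed ≈ 20.4 mph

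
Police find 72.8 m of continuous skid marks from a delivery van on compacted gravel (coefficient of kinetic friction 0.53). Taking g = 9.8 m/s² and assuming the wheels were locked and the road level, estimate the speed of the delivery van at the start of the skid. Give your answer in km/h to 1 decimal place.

Initial speed ≈ 99.0 km/h

Deceleration a = μg = 0.53 × 9.8 = 5.194 m/s².
v = √(2a·d) = √(2 × 5.194 × 72.8) = √756.246 = 27.4999 m/s.
= 27.4999 × 3.6 = 99.000 km/h.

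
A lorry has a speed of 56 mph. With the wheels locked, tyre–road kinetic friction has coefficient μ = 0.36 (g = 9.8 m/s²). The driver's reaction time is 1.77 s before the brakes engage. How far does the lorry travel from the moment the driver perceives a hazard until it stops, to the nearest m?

Total stopping distance ≈ 133 m

56 mph × 0.44704 = 25.0342 m/s.
a = μg = 0.36 × 9.8 = 3.528 m/s².
Reaction distance = v·t_r = 25.0342 × 1.77 = 44.311 m.
Braking distance = v²/(2a) = 25.0342² / (2 × 3.528) = 626.711 / 7.056 = 88.820 m.
Total = 44.311 + 88.820 = 133.131 m.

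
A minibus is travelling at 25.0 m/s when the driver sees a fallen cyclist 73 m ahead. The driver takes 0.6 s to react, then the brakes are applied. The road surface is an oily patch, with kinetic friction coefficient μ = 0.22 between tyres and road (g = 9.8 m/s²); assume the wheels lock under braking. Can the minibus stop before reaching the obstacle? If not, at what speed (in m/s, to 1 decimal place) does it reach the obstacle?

No — it strikes the obstacle at 19.4 m/s

a = μg = 0.22 × 9.8 = 2.156 m/s².
Reaction distance = 25.0000 × 0.6 = 15.000 m.
Braking distance needed to stop: v²/(2a) = 625.000 / 4.312 = 144.944 m, so total needed = 15.000 + 144.944 = 159.944 m > 73 m — it cannot stop.
Distance remaining when braking begins: 73 − 15.000 = 58.000 m.
v² = v₀² − 2a·d = 625.000 − 2 × 2.156 × 58.000 = 374.904 m²/s².
v = √374.904 = 19.362 m/s.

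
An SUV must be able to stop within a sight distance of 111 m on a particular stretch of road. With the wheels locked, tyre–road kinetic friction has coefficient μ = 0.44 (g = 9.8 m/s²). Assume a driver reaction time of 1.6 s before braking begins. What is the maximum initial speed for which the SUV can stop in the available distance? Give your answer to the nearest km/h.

Maximum speed ≈ 89 km/h

a = μg = 0.44 × 9.8 = 4.312 m/s².
Stopping distance: v·t_r + v²/(2a) = 111 with t_r = 1.6 s and a = 4.312 m/s².
So v² + 13.798 v − 957.26 = 0.
Positive root: v = −a·t_r + √((a·t_r)² + 2a·d) = −6.899 + √(47.596 + 957.26) = 24.8005 m/s.
24.8005 m/s × 3.6 = 89.282 km/h.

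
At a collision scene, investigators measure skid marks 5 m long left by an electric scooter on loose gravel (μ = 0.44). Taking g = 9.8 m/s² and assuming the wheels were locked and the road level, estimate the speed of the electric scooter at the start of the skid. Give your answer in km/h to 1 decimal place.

Deceleration a = μg = 0.44 × 9.8 = 4.312 m/s².
v = √(2a·d) = √(2 × 4.312 × 5) = √43.120 = 6.5666 m/s.
= 6.5666 × 3.6 = 23.640 km/h.

Initial speed ≈ 23.6 km/h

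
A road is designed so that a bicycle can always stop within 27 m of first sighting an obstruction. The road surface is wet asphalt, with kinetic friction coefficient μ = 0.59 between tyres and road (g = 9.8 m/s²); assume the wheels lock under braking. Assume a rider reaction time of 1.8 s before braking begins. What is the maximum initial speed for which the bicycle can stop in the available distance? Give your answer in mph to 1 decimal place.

a = μg = 0.59 × 9.8 = 5.782 m/s².
Stopping distance: v·t_r + v²/(2a) = 27 with t_r = 1.8 s and a = 5.782 m/s².
So v² + 20.815 v − 312.23 = 0.
Positive root: v = −a·t_r + √((a·t_r)² + 2a·d) = −10.408 + √(108.326 + 312.23) = 10.0995 m/s.
10.0995 m/s ÷ 0.44704 = 22.592 mph.

Maximum speed ≈ 22.6 mph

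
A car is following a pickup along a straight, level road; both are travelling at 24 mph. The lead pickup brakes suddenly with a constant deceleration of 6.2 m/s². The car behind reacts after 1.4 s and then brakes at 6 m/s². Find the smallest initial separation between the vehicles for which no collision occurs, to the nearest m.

24 mph × 0.44704 = 10.7290 m/s.
Leader travels v²/(2a_L) = 115.111 / 12.400 = 9.283 m before stopping.
Follower covers v·t_r = 10.7290 × 1.4 = 15.021 m while reacting, then v²/(2a_F) = 115.111 / 12.000 = 9.593 m while braking, for a total of 15.021 + 9.593 = 24.614 m.
Since a_F ≤ a_L and the follower starts braking later, the follower is never slower than the leader, so the closest approach is when both have stopped.
Minimum gap = 24.614 − 9.283 = 15.331 m.

Minimum gap ≈ 15 m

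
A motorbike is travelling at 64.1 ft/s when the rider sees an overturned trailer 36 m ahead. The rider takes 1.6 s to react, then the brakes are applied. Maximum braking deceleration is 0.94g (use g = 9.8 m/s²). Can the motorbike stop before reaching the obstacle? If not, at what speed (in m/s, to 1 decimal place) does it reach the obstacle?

No — it strikes the obstacle at 17.2 m/s

64.1 ft/s × 0.3048 = 19.5377 m/s.
a = 0.94 × 9.8 = 9.212 m/s².
Reaction distance = 19.5377 × 1.6 = 31.260 m.
Braking distance needed to stop: v²/(2a) = 381.722 / 18.424 = 20.719 m, so total needed = 31.260 + 20.719 = 51.979 m > 36 m — it cannot stop.
Distance remaining when braking begins: 36 − 31.260 = 4.740 m.
v² = v₀² − 2a·d = 381.722 − 2 × 9.212 × 4.740 = 294.392 m²/s².
v = √294.392 = 17.158 m/s.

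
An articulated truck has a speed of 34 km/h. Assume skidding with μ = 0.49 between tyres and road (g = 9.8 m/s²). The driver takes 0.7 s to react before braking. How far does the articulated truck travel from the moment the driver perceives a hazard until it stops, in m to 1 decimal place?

Total stopping distance ≈ 15.9 m

34 km/h ÷ 3.6 = 9.4444 m/s.
a = μg = 0.49 × 9.8 = 4.802 m/s².
Reaction distance = v·t_r = 9.4444 × 0.7 = 6.611 m.
Braking distance = v²/(2a) = 9.4444² / (2 × 4.802) = 89.197 / 9.604 = 9.287 m.
Total = 6.611 + 9.287 = 15.898 m.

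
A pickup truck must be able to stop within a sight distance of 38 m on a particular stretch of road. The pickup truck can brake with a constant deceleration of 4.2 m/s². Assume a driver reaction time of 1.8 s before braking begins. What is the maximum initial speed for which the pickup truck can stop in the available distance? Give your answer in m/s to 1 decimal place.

Stopping distance: v·t_r + v²/(2a) = 38 with t_r = 1.8 s and a = 4.200 m/s².
So v² + 15.120 v − 319.20 = 0.
Positive root: v = −a·t_r + √((a·t_r)² + 2a·d) = −7.560 + √(57.154 + 319.20) = 11.8398 m/s.

Maximum speed ≈ 11.8 m/s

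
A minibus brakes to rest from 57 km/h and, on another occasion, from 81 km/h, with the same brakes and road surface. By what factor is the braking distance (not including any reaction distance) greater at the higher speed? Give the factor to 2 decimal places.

Factor ≈ 2.02

Braking distance d = v²/(2a), so with a fixed, d ∝ v².
Factor = (81/57)² = 1.4211² = 2.0195.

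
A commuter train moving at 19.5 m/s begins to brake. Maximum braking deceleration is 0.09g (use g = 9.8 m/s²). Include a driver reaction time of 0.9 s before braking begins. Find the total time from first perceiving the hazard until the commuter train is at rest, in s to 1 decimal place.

a = 0.09 × 9.8 = 0.882 m/s².
Braking time = v/a = 19.5000 / 0.882 = 22.109 s.
Total = 0.9 + 22.109 = 23.009 s.

Total time ≈ 23.0 s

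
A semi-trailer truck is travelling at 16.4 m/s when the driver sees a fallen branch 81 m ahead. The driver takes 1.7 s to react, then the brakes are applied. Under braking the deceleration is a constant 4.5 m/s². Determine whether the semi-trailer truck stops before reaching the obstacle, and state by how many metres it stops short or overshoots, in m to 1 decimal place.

Reaction distance = 16.4000 × 1.7 = 27.880 m.
Braking distance = v²/(2a) = 268.960 / 9.000 = 29.884 m.
Total stopping distance = 27.880 + 29.884 = 57.764 m, vs 81 m available — it stops with 81 − 57.764 = 23.236 m to spare.

Yes — it stops 23.2 m short of the obstacle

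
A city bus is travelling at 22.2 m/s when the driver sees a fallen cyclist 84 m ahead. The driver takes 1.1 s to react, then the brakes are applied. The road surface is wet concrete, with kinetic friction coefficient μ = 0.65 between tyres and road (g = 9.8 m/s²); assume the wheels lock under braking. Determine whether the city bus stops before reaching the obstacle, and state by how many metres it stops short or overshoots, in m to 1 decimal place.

Yes — it stops 20.9 m short of the obstacle

a = μg = 0.65 × 9.8 = 6.370 m/s².
Reaction distance = 22.2000 × 1.1 = 24.420 m.
Braking distance = v²/(2a) = 492.840 / 12.740 = 38.684 m.
Total stopping distance = 24.420 + 38.684 = 63.104 m, vs 84 m available — it stops with 84 − 63.104 = 20.896 m to spare.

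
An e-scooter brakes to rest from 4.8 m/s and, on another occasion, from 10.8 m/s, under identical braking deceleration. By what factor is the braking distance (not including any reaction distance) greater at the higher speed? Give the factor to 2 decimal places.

Braking distance d = v²/(2a), so with a fixed, d ∝ v².
Factor = (10.8/4.8)² = 2.2500² = 5.0625.

Factor ≈ 5.06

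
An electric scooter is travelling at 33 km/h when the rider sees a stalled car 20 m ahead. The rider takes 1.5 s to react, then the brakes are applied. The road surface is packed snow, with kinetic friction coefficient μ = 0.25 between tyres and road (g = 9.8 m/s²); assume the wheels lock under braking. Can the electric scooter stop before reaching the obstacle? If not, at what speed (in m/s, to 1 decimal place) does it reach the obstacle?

No — it strikes the obstacle at 7.3 m/s

33 km/h ÷ 3.6 = 9.1667 m/s.
a = μg = 0.25 × 9.8 = 2.450 m/s².
Reaction distance = 9.1667 × 1.5 = 13.750 m.
Braking distance needed to stop: v²/(2a) = 84.028 / 4.900 = 17.149 m, so total needed = 13.750 + 17.149 = 30.899 m > 20 m — it cannot stop.
Distance remaining when braking begins: 20 − 13.750 = 6.250 m.
v² = v₀² − 2a·d = 84.028 − 2 × 2.450 × 6.250 = 53.403 m²/s².
v = √53.403 = 7.308 m/s.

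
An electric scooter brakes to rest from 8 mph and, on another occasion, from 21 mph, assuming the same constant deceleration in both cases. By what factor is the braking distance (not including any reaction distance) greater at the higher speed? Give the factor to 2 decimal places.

Braking distance d = v²/(2a), so with a fixed, d ∝ v².
Factor = (21/8)² = 2.6250² = 6.8906.

Factor ≈ 6.89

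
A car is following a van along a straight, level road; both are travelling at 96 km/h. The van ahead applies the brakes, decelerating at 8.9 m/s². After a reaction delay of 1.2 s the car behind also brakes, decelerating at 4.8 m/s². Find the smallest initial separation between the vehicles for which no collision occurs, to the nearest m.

Minimum gap ≈ 66 m

96 km/h ÷ 3.6 = 26.6667 m/s.
Leader travels v²/(2a_L) = 711.113 / 17.800 = 39.950 m before stopping.
Follower covers v·t_r = 26.6667 × 1.2 = 32.000 m while reacting, then v²/(2a_F) = 711.113 / 9.600 = 74.074 m while braking, for a total of 32.000 + 74.074 = 106.074 m.
Since a_F ≤ a_L and the follower starts braking later, the follower is never slower than the leader, so the closest approach is when both have stopped.
Minimum gap = 106.074 − 39.950 = 66.124 m.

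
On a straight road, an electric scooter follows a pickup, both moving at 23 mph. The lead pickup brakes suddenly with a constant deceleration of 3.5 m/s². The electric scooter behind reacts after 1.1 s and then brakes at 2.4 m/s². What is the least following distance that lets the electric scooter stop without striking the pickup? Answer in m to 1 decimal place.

Minimum gap ≈ 18.2 m

23 mph × 0.44704 = 10.2819 m/s.
Leader travels v²/(2a_L) = 105.717 / 7.000 = 15.102 m before stopping.
Follower covers v·t_r = 10.2819 × 1.1 = 11.310 m while reacting, then v²/(2a_F) = 105.717 / 4.800 = 22.024 m while braking, for a total of 11.310 + 22.024 = 33.334 m.
Since a_F ≤ a_L and the follower starts braking later, the follower is never slower than the leader, so the closest approach is when both have stopped.
Minimum gap = 33.334 − 15.102 = 18.232 m.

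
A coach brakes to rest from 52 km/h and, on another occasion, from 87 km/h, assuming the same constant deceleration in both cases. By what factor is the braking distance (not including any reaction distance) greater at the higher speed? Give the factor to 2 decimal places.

Braking distance d = v²/(2a), so with a fixed, d ∝ v².
Factor = (87/52)² = 1.6731² = 2.7993.

Factor ≈ 2.80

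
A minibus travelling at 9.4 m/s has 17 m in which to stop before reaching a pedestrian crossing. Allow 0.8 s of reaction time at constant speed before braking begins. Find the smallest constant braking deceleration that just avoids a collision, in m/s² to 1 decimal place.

Distance covered during reaction = 9.4000 × 0.8 = 7.520 m.
Distance available for braking: 17 − 7.520 = 9.480 m.
v² = 2a·d ⇒ a = v²/(2d) = 9.4000² / (2 × 9.480) = 88.360 / 18.960 = 4.6603 m/s².

Required deceleration ≈ 4.7 m/s²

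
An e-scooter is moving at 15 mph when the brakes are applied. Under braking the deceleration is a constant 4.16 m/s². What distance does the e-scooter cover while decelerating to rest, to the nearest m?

Braking distance ≈ 5 m

15 mph × 0.44704 = 6.7056 m/s.
Braking distance = v²/(2a) = 6.7056² / (2 × 4.160) = 44.965 / 8.320 = 5.404 m.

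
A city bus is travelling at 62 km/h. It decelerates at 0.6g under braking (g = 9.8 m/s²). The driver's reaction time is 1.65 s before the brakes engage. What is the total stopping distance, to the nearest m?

62 km/h ÷ 3.6 = 17.2222 m/s.
a = 0.6 × 9.8 = 5.880 m/s².
Reaction distance = v·t_r = 17.2222 × 1.65 = 28.417 m.
Braking distance = v²/(2a) = 17.2222² / (2 × 5.880) = 296.604 / 11.760 = 25.221 m.
Total = 28.417 + 25.221 = 53.638 m.

Total stopping distance ≈ 54 m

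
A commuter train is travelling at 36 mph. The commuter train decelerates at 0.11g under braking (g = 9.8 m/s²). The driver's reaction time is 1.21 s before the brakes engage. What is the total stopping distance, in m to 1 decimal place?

36 mph × 0.44704 = 16.0934 m/s.
a = 0.11 × 9.8 = 1.078 m/s².
Reaction distance = v·t_r = 16.0934 × 1.21 = 19.473 m.
Braking distance = v²/(2a) = 16.0934² / (2 × 1.078) = 258.998 / 2.156 = 120.129 m.
Total = 19.473 + 120.129 = 139.602 m.

Total stopping distance ≈ 139.6 m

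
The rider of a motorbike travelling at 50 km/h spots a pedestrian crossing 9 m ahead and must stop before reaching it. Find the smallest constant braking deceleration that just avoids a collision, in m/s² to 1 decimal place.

50 km/h ÷ 3.6 = 13.8889 m/s.
v² = 2a·d ⇒ a = v²/(2d) = 13.8889² / (2 × 9.000) = 192.902 / 18.000 = 10.7168 m/s².

Required deceleration ≈ 10.7 m/s²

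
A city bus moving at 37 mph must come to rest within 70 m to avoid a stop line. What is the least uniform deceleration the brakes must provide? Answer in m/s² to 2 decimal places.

Required deceleration ≈ 1.95 m/s²

37 mph × 0.44704 = 16.5405 m/s.
v² = 2a·d ⇒ a = v²/(2d) = 16.5405² / (2 × 70.000) = 273.588 / 140.000 = 1.9542 m/s².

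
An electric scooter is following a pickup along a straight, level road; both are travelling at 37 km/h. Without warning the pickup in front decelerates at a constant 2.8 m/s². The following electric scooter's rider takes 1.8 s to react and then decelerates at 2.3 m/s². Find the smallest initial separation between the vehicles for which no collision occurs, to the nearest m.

Minimum gap ≈ 23 m

37 km/h ÷ 3.6 = 10.2778 m/s.
Leader travels v²/(2a_L) = 105.633 / 5.600 = 18.863 m before stopping.
Follower covers v·t_r = 10.2778 × 1.8 = 18.500 m while reacting, then v²/(2a_F) = 105.633 / 4.600 = 22.964 m while braking, for a total of 18.500 + 22.964 = 41.464 m.
Since a_F ≤ a_L and the follower starts braking later, the follower is never slower than the leader, so the closest approach is when both have stopped.
Minimum gap = 41.464 − 18.863 = 22.601 m.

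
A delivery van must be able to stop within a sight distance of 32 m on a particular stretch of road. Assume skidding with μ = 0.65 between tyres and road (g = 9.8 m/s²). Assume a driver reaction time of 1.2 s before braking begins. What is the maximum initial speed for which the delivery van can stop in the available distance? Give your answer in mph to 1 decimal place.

a = μg = 0.65 × 9.8 = 6.370 m/s².
Stopping distance: v·t_r + v²/(2a) = 32 with t_r = 1.2 s and a = 6.370 m/s².
So v² + 15.288 v − 407.68 = 0.
Positive root: v = −a·t_r + √((a·t_r)² + 2a·d) = −7.644 + √(58.431 + 407.68) = 13.9456 m/s.
13.9456 m/s ÷ 0.44704 = 31.195 mph.

Maximum speed ≈ 31.2 mph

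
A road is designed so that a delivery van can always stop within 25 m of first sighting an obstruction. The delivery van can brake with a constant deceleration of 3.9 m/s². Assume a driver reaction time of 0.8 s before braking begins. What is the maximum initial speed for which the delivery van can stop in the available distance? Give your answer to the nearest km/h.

Stopping distance: v·t_r + v²/(2a) = 25 with t_r = 0.8 s and a = 3.900 m/s².
So v² + 6.240 v − 195.00 = 0.
Positive root: v = −a·t_r + √((a·t_r)² + 2a·d) = −3.120 + √(9.734 + 195.00) = 11.1885 m/s.
11.1885 m/s × 3.6 = 40.279 km/h.

Maximum speed ≈ 40 km/h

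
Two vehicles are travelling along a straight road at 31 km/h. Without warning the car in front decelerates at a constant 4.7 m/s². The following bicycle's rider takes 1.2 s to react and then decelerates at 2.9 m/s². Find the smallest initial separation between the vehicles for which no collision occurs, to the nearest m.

Minimum gap ≈ 15 m

31 km/h ÷ 3.6 = 8.6111 m/s.
Leader travels v²/(2a_L) = 74.151 / 9.400 = 7.888 m before stopping.
Follower covers v·t_r = 8.6111 × 1.2 = 10.333 m while reacting, then v²/(2a_F) = 74.151 / 5.800 = 12.785 m while braking, for a total of 10.333 + 12.785 = 23.118 m.
Since a_F ≤ a_L and the follower starts braking later, the follower is never slower than the leader, so the closest approach is when both have stopped.
Minimum gap = 23.118 − 7.888 = 15.230 m.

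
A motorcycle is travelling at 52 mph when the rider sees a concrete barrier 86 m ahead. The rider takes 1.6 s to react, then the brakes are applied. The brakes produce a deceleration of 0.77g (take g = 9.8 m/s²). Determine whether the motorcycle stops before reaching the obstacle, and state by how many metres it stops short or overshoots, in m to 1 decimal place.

52 mph × 0.44704 = 23.2461 m/s.
a = 0.77 × 9.8 = 7.546 m/s².
Reaction distance = 23.2461 × 1.6 = 37.194 m.
Braking distance = v²/(2a) = 540.381 / 15.092 = 35.806 m.
Total stopping distance = 37.194 + 35.806 = 73.000 m, vs 86 m available — it stops with 86 − 73.000 = 13.000 m to spare.

Yes — it stops 13.0 m short of the obstacle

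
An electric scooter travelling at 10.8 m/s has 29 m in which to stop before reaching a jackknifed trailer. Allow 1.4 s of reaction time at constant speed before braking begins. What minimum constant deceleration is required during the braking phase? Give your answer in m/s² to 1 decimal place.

Distance covered during reaction = 10.8000 × 1.4 = 15.120 m.
Distance available for braking: 29 − 15.120 = 13.880 m.
v² = 2a·d ⇒ a = v²/(2d) = 10.8000² / (2 × 13.880) = 116.640 / 27.760 = 4.2017 m/s².

Required deceleration ≈ 4.2 m/s²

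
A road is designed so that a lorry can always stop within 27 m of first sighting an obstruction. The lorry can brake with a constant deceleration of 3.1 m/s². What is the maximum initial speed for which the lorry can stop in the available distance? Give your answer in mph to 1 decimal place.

v²/(2a) = d ⇒ v = √(2 × 3.100 × 27) = √167.40 = 12.9383 m/s.
12.9383 m/s ÷ 0.44704 = 28.942 mph.

Maximum speed ≈ 28.9 mph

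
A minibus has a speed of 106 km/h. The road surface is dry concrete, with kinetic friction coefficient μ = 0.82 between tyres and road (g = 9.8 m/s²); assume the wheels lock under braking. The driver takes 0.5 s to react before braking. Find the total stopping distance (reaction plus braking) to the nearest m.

Total stopping distance ≈ 69 m

106 km/h ÷ 3.6 = 29.4444 m/s.
a = μg = 0.82 × 9.8 = 8.036 m/s².
Reaction distance = v·t_r = 29.4444 × 0.5 = 14.722 m.
Braking distance = v²/(2a) = 29.4444² / (2 × 8.036) = 866.973 / 16.072 = 53.943 m.
Total = 14.722 + 53.943 = 68.665 m.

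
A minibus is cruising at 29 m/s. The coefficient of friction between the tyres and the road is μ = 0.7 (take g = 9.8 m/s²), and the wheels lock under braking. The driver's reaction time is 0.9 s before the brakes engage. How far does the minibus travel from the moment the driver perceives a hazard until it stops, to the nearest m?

Total stopping distance ≈ 87 m

a = μg = 0.7 × 9.8 = 6.860 m/s².
Reaction distance = v·t_r = 29.0000 × 0.9 = 26.100 m.
Braking distance = v²/(2a) = 29.0000² / (2 × 6.860) = 841.000 / 13.720 = 61.297 m.
Total = 26.100 + 61.297 = 87.397 m.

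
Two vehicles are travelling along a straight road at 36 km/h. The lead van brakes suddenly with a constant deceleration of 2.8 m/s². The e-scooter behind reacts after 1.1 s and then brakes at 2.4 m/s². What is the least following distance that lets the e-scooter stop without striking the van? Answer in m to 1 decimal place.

Minimum gap ≈ 14.0 m

36 km/h ÷ 3.6 = 10.0000 m/s.
Leader travels v²/(2a_L) = 100.000 / 5.600 = 17.857 m before stopping.
Follower covers v·t_r = 10.0000 × 1.1 = 11.000 m while reacting, then v²/(2a_F) = 100.000 / 4.800 = 20.833 m while braking, for a total of 11.000 + 20.833 = 31.833 m.
Since a_F ≤ a_L and the follower starts braking later, the follower is never slower than the leader, so the closest approach is when both have stopped.
Minimum gap = 31.833 − 17.857 = 13.976 m.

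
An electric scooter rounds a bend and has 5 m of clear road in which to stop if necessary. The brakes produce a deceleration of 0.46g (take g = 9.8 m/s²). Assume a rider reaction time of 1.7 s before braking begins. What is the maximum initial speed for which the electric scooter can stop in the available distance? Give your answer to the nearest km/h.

Maximum speed ≈ 9 km/h

a = 0.46 × 9.8 = 4.508 m/s².
Stopping distance: v·t_r + v²/(2a) = 5 with t_r = 1.7 s and a = 4.508 m/s².
So v² + 15.327 v − 45.08 = 0.
Positive root: v = −a·t_r + √((a·t_r)² + 2a·d) = −7.664 + √(58.737 + 45.08) = 2.5251 m/s.
2.5251 m/s × 3.6 = 9.090 km/h.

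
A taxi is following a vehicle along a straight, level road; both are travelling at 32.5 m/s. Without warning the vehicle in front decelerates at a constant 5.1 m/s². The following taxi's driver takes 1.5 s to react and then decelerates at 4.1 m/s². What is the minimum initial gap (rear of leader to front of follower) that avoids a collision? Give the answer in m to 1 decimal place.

Minimum gap ≈ 74.0 m

Leader travels v²/(2a_L) = 1056.250 / 10.200 = 103.554 m before stopping.
Follower covers v·t_r = 32.5000 × 1.5 = 48.750 m while reacting, then v²/(2a_F) = 1056.250 / 8.200 = 128.811 m while braking, for a total of 48.750 + 128.811 = 177.561 m.
Since a_F ≤ a_L and the follower starts braking later, the follower is never slower than the leader, so the closest approach is when both have stopped.
Minimum gap = 177.561 − 103.554 = 74.007 m.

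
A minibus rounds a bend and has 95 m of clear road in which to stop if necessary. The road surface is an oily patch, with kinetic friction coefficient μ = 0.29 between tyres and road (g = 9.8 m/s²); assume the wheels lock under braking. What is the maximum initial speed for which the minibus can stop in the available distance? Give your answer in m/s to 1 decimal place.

a = μg = 0.29 × 9.8 = 2.842 m/s².
v²/(2a) = d ⇒ v = √(2 × 2.842 × 95) = √539.98 = 23.2375 m/s.

Maximum speed ≈ 23.2 m/s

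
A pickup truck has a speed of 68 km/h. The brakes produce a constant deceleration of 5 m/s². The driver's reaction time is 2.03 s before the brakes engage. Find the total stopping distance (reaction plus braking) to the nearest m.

Total stopping distance ≈ 74 m

68 km/h ÷ 3.6 = 18.8889 m/s.
Reaction distance = v·t_r = 18.8889 × 2.03 = 38.344 m.
Braking distance = v²/(2a) = 18.8889² / (2 × 5.000) = 356.791 / 10.000 = 35.679 m.
Total = 38.344 + 35.679 = 74.023 m.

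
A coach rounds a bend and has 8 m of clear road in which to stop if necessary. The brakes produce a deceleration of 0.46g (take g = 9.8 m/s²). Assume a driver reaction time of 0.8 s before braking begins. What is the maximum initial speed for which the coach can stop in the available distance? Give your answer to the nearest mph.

Maximum speed ≈ 13 mph

a = 0.46 × 9.8 = 4.508 m/s².
Stopping distance: v·t_r + v²/(2a) = 8 with t_r = 0.8 s and a = 4.508 m/s².
So v² + 7.213 v − 72.13 = 0.
Positive root: v = −a·t_r + √((a·t_r)² + 2a·d) = −3.606 + √(13.003 + 72.13) = 5.6208 m/s.
5.6208 m/s ÷ 0.44704 = 12.573 mph.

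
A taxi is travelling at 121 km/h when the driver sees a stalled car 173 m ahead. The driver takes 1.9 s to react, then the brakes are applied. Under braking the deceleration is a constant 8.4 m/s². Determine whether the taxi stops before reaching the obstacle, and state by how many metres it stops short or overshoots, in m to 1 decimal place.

121 km/h ÷ 3.6 = 33.6111 m/s.
Reaction distance = 33.6111 × 1.9 = 63.861 m.
Braking distance = v²/(2a) = 1129.706 / 16.800 = 67.244 m.
Total stopping distance = 63.861 + 67.244 = 131.105 m, vs 173 m available — it stops with 173 − 131.105 = 41.895 m to spare.

Yes — it stops 41.9 m short of the obstacle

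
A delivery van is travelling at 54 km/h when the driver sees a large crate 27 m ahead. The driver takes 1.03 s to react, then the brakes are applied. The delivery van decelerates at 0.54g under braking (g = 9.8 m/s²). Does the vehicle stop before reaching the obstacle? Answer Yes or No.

54 km/h ÷ 3.6 = 15.0000 m/s.
a = 0.54 × 9.8 = 5.292 m/s².
Reaction distance = 15.0000 × 1.03 = 15.450 m.
Braking distance = v²/(2a) = 225.000 / 10.584 = 21.259 m.
Total stopping distance = 15.450 + 21.259 = 36.709 m, vs 27 m available — it cannot stop in time and overshoots by 36.709 − 27 = 9.709 m.

No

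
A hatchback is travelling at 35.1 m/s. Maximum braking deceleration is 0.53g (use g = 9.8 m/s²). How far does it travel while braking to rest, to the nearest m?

a = 0.53 × 9.8 = 5.194 m/s².
Braking distance = v²/(2a) = 35.1000² / (2 × 5.194) = 1232.010 / 10.388 = 118.599 m.

Braking distance ≈ 119 m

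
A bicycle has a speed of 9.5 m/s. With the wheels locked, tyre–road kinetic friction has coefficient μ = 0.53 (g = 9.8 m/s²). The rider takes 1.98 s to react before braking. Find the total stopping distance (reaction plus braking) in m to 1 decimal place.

Total stopping distance ≈ 27.5 m

a = μg = 0.53 × 9.8 = 5.194 m/s².
Reaction distance = v·t_r = 9.5000 × 1.98 = 18.810 m.
Braking distance = v²/(2a) = 9.5000² / (2 × 5.194) = 90.250 / 10.388 = 8.688 m.
Total = 18.810 + 8.688 = 27.498 m.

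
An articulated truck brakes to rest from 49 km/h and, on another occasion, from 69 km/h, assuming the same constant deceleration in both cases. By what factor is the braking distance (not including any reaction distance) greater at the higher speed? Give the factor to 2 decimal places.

Factor ≈ 1.98

Braking distance d = v²/(2a), so with a fixed, d ∝ v².
Factor = (69/49)² = 1.4082² = 1.9830.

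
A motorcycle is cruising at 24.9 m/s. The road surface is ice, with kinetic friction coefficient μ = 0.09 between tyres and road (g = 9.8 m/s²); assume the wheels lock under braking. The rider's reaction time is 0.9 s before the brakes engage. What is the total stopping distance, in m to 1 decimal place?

a = μg = 0.09 × 9.8 = 0.882 m/s².
Reaction distance = v·t_r = 24.9000 × 0.9 = 22.410 m.
Braking distance = v²/(2a) = 24.9000² / (2 × 0.882) = 620.010 / 1.764 = 351.480 m.
Total = 22.410 + 351.480 = 373.890 m.

Total stopping distance ≈ 373.9 m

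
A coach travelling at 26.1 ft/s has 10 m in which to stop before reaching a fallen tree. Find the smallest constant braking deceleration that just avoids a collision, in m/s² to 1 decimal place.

26.1 ft/s × 0.3048 = 7.9553 m/s.
v² = 2a·d ⇒ a = v²/(2d) = 7.9553² / (2 × 10.000) = 63.287 / 20.000 = 3.1643 m/s².

Required deceleration ≈ 3.2 m/s²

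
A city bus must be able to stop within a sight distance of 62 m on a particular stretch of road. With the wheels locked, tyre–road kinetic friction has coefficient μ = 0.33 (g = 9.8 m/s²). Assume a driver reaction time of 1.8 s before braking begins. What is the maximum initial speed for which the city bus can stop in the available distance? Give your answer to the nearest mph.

a = μg = 0.33 × 9.8 = 3.234 m/s².
Stopping distance: v·t_r + v²/(2a) = 62 with t_r = 1.8 s and a = 3.234 m/s².
So v² + 11.642 v − 401.02 = 0.
Positive root: v = −a·t_r + √((a·t_r)² + 2a·d) = −5.821 + √(33.884 + 401.02) = 15.0334 m/s.
15.0334 m/s ÷ 0.44704 = 33.629 mph.

Maximum speed ≈ 34 mph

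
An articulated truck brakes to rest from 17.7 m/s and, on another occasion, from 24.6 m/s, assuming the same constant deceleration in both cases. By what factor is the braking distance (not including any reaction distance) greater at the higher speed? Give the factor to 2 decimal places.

Factor ≈ 1.93

Braking distance d = v²/(2a), so with a fixed, d ∝ v².
Factor = (24.6/17.7)² = 1.3898² = 1.9315.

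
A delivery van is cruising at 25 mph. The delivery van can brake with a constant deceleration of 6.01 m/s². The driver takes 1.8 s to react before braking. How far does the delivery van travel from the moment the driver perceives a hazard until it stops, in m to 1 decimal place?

Total stopping distance ≈ 30.5 m

25 mph × 0.44704 = 11.1760 m/s.
Reaction distance = v·t_r = 11.1760 × 1.8 = 20.117 m.
Braking distance = v²/(2a) = 11.1760² / (2 × 6.010) = 124.903 / 12.020 = 10.391 m.
Total = 20.117 + 10.391 = 30.508 m.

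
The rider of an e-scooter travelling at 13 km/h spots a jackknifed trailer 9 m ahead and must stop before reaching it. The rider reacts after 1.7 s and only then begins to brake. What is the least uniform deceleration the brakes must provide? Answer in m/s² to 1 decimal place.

Required deceleration ≈ 2.3 m/s²

13 km/h ÷ 3.6 = 3.6111 m/s.
Distance covered during reaction = 3.6111 × 1.7 = 6.139 m.
Distance available for braking: 9 − 6.139 = 2.861 m.
v² = 2a·d ⇒ a = v²/(2d) = 3.6111² / (2 × 2.861) = 13.040 / 5.722 = 2.2789 m/s².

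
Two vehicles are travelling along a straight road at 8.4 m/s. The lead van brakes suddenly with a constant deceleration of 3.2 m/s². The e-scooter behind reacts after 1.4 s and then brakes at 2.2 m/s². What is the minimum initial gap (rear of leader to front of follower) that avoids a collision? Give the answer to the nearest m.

Leader travels v²/(2a_L) = 70.560 / 6.400 = 11.025 m before stopping.
Follower covers v·t_r = 8.4000 × 1.4 = 11.760 m while reacting, then v²/(2a_F) = 70.560 / 4.400 = 16.036 m while braking, for a total of 11.760 + 16.036 = 27.796 m.
Since a_F ≤ a_L and the follower starts braking later, the follower is never slower than the leader, so the closest approach is when both have stopped.
Minimum gap = 27.796 − 11.025 = 16.771 m.

Minimum gap ≈ 17 m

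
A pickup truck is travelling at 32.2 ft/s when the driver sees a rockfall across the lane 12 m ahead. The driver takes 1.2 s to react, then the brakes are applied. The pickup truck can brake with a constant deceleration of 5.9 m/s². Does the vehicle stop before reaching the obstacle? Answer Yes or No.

32.2 ft/s × 0.3048 = 9.8146 m/s.
Reaction distance = 9.8146 × 1.2 = 11.778 m.
Braking distance = v²/(2a) = 96.326 / 11.800 = 8.163 m.
Total stopping distance = 11.778 + 8.163 = 19.941 m, vs 12 m available — it cannot stop in time and overshoots by 19.941 − 12 = 7.941 m.

No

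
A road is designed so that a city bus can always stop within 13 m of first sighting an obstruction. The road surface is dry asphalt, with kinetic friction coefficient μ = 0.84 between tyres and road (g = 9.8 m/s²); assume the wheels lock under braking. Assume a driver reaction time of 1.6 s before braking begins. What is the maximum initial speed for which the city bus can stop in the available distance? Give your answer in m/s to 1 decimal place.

a = μg = 0.84 × 9.8 = 8.232 m/s².
Stopping distance: v·t_r + v²/(2a) = 13 with t_r = 1.6 s and a = 8.232 m/s².
So v² + 26.342 v − 214.03 = 0.
Positive root: v = −a·t_r + √((a·t_r)² + 2a·d) = −13.171 + √(173.475 + 214.03) = 6.5141 m/s.

Maximum speed ≈ 6.5 m/s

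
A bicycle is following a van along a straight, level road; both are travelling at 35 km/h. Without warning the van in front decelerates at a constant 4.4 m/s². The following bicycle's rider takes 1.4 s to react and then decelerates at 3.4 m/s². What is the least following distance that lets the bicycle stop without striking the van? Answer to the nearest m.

Minimum gap ≈ 17 m

35 km/h ÷ 3.6 = 9.7222 m/s.
Leader travels v²/(2a_L) = 94.521 / 8.800 = 10.741 m before stopping.
Follower covers v·t_r = 9.7222 × 1.4 = 13.611 m while reacting, then v²/(2a_F) = 94.521 / 6.800 = 13.900 m while braking, for a total of 13.611 + 13.900 = 27.511 m.
Since a_F ≤ a_L and the follower starts braking later, the follower is never slower than the leader, so the closest approach is when both have stopped.
Minimum gap = 27.511 − 10.741 = 16.770 m.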